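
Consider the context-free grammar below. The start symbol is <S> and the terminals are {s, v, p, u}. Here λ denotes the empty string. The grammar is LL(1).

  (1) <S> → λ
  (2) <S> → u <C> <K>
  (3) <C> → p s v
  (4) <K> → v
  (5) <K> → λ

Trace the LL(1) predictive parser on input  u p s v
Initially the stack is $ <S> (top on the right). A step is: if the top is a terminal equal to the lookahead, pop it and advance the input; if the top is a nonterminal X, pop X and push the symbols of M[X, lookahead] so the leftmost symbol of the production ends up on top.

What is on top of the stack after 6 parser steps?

<K>

     Stack        Input      Action
  1  $ <S>        u p s v $  expand <S> → u <C> <K>
  2  $ <K> <C> u  u p s v $  match u
  3  $ <K> <C>    p s v $    expand <C> → p s v
  4  $ <K> v s p  p s v $    match p
  5  $ <K> v s    s v $      match s
  6  $ <K> v      v $        match v
Stack after step 6: $ <K> (top = <K>).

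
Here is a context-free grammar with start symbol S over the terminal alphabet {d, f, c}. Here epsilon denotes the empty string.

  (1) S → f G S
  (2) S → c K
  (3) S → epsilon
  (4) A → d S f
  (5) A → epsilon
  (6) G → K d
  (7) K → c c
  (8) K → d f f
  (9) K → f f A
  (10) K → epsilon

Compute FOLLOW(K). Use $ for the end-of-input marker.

{$, d, f}

FIRST(S) = {epsilon, c, f}
FIRST(A) = {epsilon, d}
FIRST(K) = {epsilon, c, d, f}
FIRST(G) = {c, d, f}  (via K d)
FOLLOW(S) includes $ since S is the start symbol.
FOLLOW(S): in S→f G S, the suffix after S is empty (adds nothing new); in A→d S f, S is followed by f with FIRST {f}. Thus FOLLOW(S) = {$, f}.
FOLLOW(G): in S→f G S, G is followed by S with FIRST {epsilon, c, f}; in S→f G S, the suffix after G is nullable, so FOLLOW(G) ⊇ FOLLOW(S) = {$, f}. Thus FOLLOW(G) = {$, c, f}.
FOLLOW(K): in S→c K, the suffix after K is empty, so FOLLOW(K) ⊇ FOLLOW(S) = {$, f}; in G→K d, K is followed by d with FIRST {d}. Thus FOLLOW(K) = {$, d, f}.
FOLLOW(A): in K→f f A, the suffix after A is empty, so FOLLOW(A) ⊇ FOLLOW(K) = {$, d, f}. Thus FOLLOW(A) = {$, d, f}.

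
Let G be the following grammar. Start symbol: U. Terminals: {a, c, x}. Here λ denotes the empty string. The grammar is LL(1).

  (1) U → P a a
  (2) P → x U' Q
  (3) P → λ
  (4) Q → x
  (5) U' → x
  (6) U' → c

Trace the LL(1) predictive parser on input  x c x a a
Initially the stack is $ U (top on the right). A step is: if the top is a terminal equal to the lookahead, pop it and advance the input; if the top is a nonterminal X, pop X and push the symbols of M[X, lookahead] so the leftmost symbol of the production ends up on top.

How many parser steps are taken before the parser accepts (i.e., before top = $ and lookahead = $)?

     Stack         Input        Action
  1  $ U           x c x a a $  expand U → P a a
  2  $ a a P       x c x a a $  expand P → x U' Q
  3  $ a a Q U' x  x c x a a $  match x
  4  $ a a Q U'    c x a a $    expand U' → c
  5  $ a a Q c     c x a a $    match c
  6  $ a a Q       x a a $      expand Q → x
  7  $ a a x       x a a $      match x
  8  $ a a         a a $        match a
  9  $ a           a $          match a
Accept reached after 9 steps.

9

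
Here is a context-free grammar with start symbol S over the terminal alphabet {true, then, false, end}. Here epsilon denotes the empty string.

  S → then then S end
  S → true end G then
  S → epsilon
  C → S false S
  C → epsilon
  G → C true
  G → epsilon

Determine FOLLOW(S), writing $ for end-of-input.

{$, end, false, true}

FIRST(S): from S→then then S end we get {then}; from S→true end G then we get {true}; from S→epsilon we get {epsilon}. So FIRST(S) = {epsilon, then, true}.
FIRST(C): from C→S false S we get {false, then, true}; from C→epsilon we get {epsilon}. So FIRST(C) = {epsilon, false, then, true}.
FIRST(G): from G→C true we get {false, then, true}; from G→epsilon we get {epsilon}. So FIRST(G) = {epsilon, false, then, true}.
FOLLOW(S) includes $ since S is the start symbol.
FOLLOW(C): in G→C true, C is followed by true with FIRST {true}. Thus FOLLOW(C) = {true}.
FOLLOW(S): in S→then then S end, S is followed by end with FIRST {end}; in C→S false S (occurrence 1), S is followed by false S with FIRST {false}; in C→S false S (occurrence 2), the suffix after S is empty, so FOLLOW(S) ⊇ FOLLOW(C) = {true}. Thus FOLLOW(S) = {$, end, false, true}.
FOLLOW(G): in S→true end G then, G is followed by then with FIRST {then}. Thus FOLLOW(G) = {then}.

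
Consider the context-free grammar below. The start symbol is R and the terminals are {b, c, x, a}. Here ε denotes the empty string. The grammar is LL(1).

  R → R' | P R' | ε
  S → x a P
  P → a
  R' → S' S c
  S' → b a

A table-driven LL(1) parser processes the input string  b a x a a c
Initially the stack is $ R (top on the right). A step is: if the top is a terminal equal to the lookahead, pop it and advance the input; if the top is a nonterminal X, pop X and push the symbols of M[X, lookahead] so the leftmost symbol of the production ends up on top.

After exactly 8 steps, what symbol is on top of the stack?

P

     Stack      Input          Action
  1  $ R        b a x a a c $  expand R → R'
  2  $ R'       b a x a a c $  expand R' → S' S c
  3  $ c S S'   b a x a a c $  expand S' → b a
  4  $ c S a b  b a x a a c $  match b
  5  $ c S a    a x a a c $    match a
  6  $ c S      x a a c $      expand S → x a P
  7  $ c P a x  x a a c $      match x
  8  $ c P a    a a c $        match a
Stack after step 8: $ c P (top = P).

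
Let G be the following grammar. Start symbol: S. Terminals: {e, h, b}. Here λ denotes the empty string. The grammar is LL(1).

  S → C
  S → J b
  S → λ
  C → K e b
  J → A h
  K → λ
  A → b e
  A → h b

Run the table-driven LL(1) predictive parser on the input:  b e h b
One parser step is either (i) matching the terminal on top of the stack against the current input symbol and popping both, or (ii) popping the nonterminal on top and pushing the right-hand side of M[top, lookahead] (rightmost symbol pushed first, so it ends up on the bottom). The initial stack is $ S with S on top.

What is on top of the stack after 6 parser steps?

step 1: stack=$ S  input=b e h b $  — expand S → J b
step 2: stack=$ b J  input=b e h b $  — expand J → A h
step 3: stack=$ b h A  input=b e h b $  — expand A → b e
step 4: stack=$ b h e b  input=b e h b $  — match b
step 5: stack=$ b h e  input=e h b $  — match e
step 6: stack=$ b h  input=h b $  — match h
Stack after step 6: $ b (top = b).

b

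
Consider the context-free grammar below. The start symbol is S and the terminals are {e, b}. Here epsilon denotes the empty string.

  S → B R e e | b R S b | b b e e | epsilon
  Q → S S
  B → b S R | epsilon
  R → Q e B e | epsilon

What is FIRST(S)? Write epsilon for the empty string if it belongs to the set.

FIRST(B) = {epsilon, b}
FIRST(S) = {epsilon, b, e}  (via B R e e)
FIRST(Q) = {epsilon, b, e}  (via S S)
FIRST(R) = {epsilon, b, e}  (via Q e B e)

{epsilon, b, e}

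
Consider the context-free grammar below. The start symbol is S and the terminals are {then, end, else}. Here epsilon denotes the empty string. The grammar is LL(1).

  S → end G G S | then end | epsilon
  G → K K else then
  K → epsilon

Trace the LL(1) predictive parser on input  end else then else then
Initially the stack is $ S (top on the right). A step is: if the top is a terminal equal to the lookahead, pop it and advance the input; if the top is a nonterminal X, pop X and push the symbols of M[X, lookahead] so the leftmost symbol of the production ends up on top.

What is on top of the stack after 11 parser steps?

step 1: stack=$ S  input=end else then else then $  — expand S → end G G S
step 2: stack=$ S G G end  input=end else then else then $  — match end
step 3: stack=$ S G G  input=else then else then $  — expand G → K K else then
step 4: stack=$ S G then else K K  input=else then else then $  — expand K → epsilon
step 5: stack=$ S G then else K  input=else then else then $  — expand K → epsilon
step 6: stack=$ S G then else  input=else then else then $  — match else
step 7: stack=$ S G then  input=then else then $  — match then
step 8: stack=$ S G  input=else then $  — expand G → K K else then
step 9: stack=$ S then else K K  input=else then $  — expand K → epsilon
step 10: stack=$ S then else K  input=else then $  — expand K → epsilon
step 11: stack=$ S then else  input=else then $  — match else
Stack after step 11: $ S then (top = then).

then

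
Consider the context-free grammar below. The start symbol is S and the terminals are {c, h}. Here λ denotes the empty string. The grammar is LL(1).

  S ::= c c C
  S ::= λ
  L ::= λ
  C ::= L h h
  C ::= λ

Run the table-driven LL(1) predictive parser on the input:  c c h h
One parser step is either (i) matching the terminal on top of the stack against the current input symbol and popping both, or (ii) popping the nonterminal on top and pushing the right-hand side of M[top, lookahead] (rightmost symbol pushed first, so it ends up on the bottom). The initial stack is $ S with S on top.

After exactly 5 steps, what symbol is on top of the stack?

h

step 1: stack=$ S  input=c c h h $  — expand S ::= c c C
step 2: stack=$ C c c  input=c c h h $  — match c
step 3: stack=$ C c  input=c h h $  — match c
step 4: stack=$ C  input=h h $  — expand C ::= L h h
step 5: stack=$ h h L  input=h h $  — expand L ::= λ
Stack after step 5: $ h h (top = h).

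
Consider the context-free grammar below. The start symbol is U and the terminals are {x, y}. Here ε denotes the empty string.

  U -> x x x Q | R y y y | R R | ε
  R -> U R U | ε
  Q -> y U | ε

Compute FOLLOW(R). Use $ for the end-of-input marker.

FIRST(Q) = {ε, y}
FIRST(U) = {ε, x, y}  (via R y y y, R R)
FIRST(R) = {ε, x, y}  (via U R U)
FOLLOW(U) includes $ since U is the start symbol.
FOLLOW(U): in R->U R U (occurrence 1), U is followed by R U with FIRST {ε, x, y}; in R->U R U (occurrence 1), the suffix after U is nullable, so FOLLOW(U) ⊇ FOLLOW(R) = {$, x, y}; in R->U R U (occurrence 2), the suffix after U is empty, so FOLLOW(U) ⊇ FOLLOW(R) = {$, x, y}; in Q->y U, the suffix after U is empty, so FOLLOW(U) ⊇ FOLLOW(Q) = {$, x, y}. Thus FOLLOW(U) = {$, x, y}.
FOLLOW(R): in U->R y y y, R is followed by y y y with FIRST {y}; in U->R R (occurrence 1), R is followed by R with FIRST {ε, x, y}; in U->R R (occurrence 1), the suffix after R is nullable, so FOLLOW(R) ⊇ FOLLOW(U) = {$, x, y}; in U->R R (occurrence 2), the suffix after R is empty, so FOLLOW(R) ⊇ FOLLOW(U) = {$, x, y}; in R->U R U, R is followed by U with FIRST {ε, x, y}; in R->U R U, the suffix after R is nullable (adds nothing new). Thus FOLLOW(R) = {$, x, y}.
FOLLOW(Q): in U->x x x Q, the suffix after Q is empty, so FOLLOW(Q) ⊇ FOLLOW(U) = {$, x, y}. Thus FOLLOW(Q) = {$, x, y}.

{$, x, y}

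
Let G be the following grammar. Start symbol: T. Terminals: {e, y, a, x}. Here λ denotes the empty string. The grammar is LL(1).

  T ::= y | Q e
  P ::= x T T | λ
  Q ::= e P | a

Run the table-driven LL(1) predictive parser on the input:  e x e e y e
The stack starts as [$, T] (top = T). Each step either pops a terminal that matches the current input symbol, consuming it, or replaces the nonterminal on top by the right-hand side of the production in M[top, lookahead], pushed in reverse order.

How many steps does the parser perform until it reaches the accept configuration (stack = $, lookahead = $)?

step 1: stack=$ T  input=e x e e y e $  — expand T ::= Q e
step 2: stack=$ e Q  input=e x e e y e $  — expand Q ::= e P
step 3: stack=$ e P e  input=e x e e y e $  — match e
step 4: stack=$ e P  input=x e e y e $  — expand P ::= x T T
step 5: stack=$ e T T x  input=x e e y e $  — match x
step 6: stack=$ e T T  input=e e y e $  — expand T ::= Q e
step 7: stack=$ e T e Q  input=e e y e $  — expand Q ::= e P
step 8: stack=$ e T e P e  input=e e y e $  — match e
step 9: stack=$ e T e P  input=e y e $  — expand P ::= λ
step 10: stack=$ e T e  input=e y e $  — match e
step 11: stack=$ e T  input=y e $  — expand T ::= y
step 12: stack=$ e y  input=y e $  — match y
step 13: stack=$ e  input=e $  — match e
Accept reached after 13 steps.

13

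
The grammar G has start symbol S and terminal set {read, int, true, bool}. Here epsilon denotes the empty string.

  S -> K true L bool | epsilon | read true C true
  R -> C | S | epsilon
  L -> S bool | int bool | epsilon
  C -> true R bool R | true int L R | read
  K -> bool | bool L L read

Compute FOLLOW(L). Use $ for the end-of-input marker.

FIRST(C): from C->true R bool R we get {true}; from C->true int L R we get {true}; from C->read we get {read}. So FIRST(C) = {read, true}.
FIRST(K): from K->bool we get {bool}; from K->bool L L read we get {bool}. So FIRST(K) = {bool}.
FIRST(S): from S->K true L bool we get {bool}; from S->epsilon we get {epsilon}; from S->read true C true we get {read}. So FIRST(S) = {epsilon, bool, read}.
FIRST(R): from R->C we get {read, true}; from R->S we get {epsilon, bool, read}; from R->epsilon we get {epsilon}. So FIRST(R) = {epsilon, bool, read, true}.
FIRST(L): from L->S bool we get {bool, read}; from L->int bool we get {int}; from L->epsilon we get {epsilon}. So FIRST(L) = {epsilon, bool, int, read}.
FOLLOW(S) includes $ since S is the start symbol.
FOLLOW(K): in S->K true L bool, K is followed by true L bool with FIRST {true}. Thus FOLLOW(K) = {true}.
FOLLOW(S): in R->S, the suffix after S is empty, so FOLLOW(S) ⊇ FOLLOW(R) = {bool, true}; in L->S bool, S is followed by bool with FIRST {bool}. Thus FOLLOW(S) = {$, bool, true}.
FOLLOW(R): in C->true R bool R (occurrence 1), R is followed by bool R with FIRST {bool}; in C->true R bool R (occurrence 2), the suffix after R is empty, so FOLLOW(R) ⊇ FOLLOW(C) = {bool, true}; in C->true int L R, the suffix after R is empty, so FOLLOW(R) ⊇ FOLLOW(C) = {bool, true}. Thus FOLLOW(R) = {bool, true}.
FOLLOW(C): in S->read true C true, C is followed by true with FIRST {true}; in R->C, the suffix after C is empty, so FOLLOW(C) ⊇ FOLLOW(R) = {bool, true}. Thus FOLLOW(C) = {bool, true}.
FOLLOW(L): in S->K true L bool, L is followed by bool with FIRST {bool}; in C->true int L R, L is followed by R with FIRST {epsilon, bool, read, true}; in C->true int L R, the suffix after L is nullable, so FOLLOW(L) ⊇ FOLLOW(C) = {bool, true}; in K->bool L L read (occurrence 1), L is followed by L read with FIRST {bool, int, read}; in K->bool L L read (occurrence 2), L is followed by read with FIRST {read}. Thus FOLLOW(L) = {bool, int, read, true}.

{bool, int, read, true}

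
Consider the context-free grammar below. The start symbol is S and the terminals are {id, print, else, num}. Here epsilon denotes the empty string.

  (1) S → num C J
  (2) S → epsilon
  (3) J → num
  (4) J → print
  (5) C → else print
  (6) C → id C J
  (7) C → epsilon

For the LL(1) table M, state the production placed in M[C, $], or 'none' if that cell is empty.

none

FIRST(S): from S→num C J we get {num}; from S→epsilon we get {epsilon}. So FIRST(S) = {epsilon, num}.
FIRST(J): from J→num we get {num}; from J→print we get {print}. So FIRST(J) = {num, print}.
FIRST(C): from C→else print we get {else}; from C→id C J we get {id}; from C→epsilon we get {epsilon}. So FIRST(C) = {epsilon, else, id}.
FOLLOW(S) includes $ since S is the start symbol.
FOLLOW(C): in S→num C J, C is followed by J with FIRST {num, print}; in C→id C J, C is followed by J with FIRST {num, print}. Thus FOLLOW(C) = {num, print}.
For C → else print: FIRST(else print) = {else}, so it goes in M[C, t] for t ∈ {else}.
For C → id C J: FIRST(id C J) = {id}, so it goes in M[C, t] for t ∈ {id}.
For C → epsilon: FIRST(epsilon) = {epsilon}, so it goes in M[C, t] for t ∈ {}; since epsilon ∈ FIRST, also for every t ∈ FOLLOW(C) = {num, print}.
None of these place a production in M[C, $].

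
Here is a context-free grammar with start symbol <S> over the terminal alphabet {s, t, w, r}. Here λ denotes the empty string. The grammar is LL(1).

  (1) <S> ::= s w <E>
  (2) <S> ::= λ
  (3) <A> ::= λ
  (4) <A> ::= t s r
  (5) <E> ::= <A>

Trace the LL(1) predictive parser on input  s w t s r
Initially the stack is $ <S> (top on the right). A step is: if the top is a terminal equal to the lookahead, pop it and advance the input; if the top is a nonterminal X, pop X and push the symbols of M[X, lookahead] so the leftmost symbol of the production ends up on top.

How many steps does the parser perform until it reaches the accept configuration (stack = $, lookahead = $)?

8

     Stack      Input        Action
  1  $ <S>      s w t s r $  expand <S> ::= s w <E>
  2  $ <E> w s  s w t s r $  match s
  3  $ <E> w    w t s r $    match w
  4  $ <E>      t s r $      expand <E> ::= <A>
  5  $ <A>      t s r $      expand <A> ::= t s r
  6  $ r s t    t s r $      match t
  7  $ r s      s r $        match s
  8  $ r        r $          match r
Accept reached after 8 steps.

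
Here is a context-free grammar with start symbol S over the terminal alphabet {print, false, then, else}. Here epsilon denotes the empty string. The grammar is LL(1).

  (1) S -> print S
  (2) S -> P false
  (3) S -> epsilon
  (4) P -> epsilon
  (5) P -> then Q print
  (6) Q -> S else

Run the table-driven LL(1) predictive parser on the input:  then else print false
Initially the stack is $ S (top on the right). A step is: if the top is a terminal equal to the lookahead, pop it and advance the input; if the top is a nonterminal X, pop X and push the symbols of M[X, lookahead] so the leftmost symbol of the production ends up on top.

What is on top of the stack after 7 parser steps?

     Stack                 Input                    Action
  1  $ S                   then else print false $  expand S -> P false
  2  $ false P             then else print false $  expand P -> then Q print
  3  $ false print Q then  then else print false $  match then
  4  $ false print Q       else print false $       expand Q -> S else
  5  $ false print else S  else print false $       expand S -> epsilon
  6  $ false print else    else print false $       match else
  7  $ false print         print false $            match print
Stack after step 7: $ false (top = false).

false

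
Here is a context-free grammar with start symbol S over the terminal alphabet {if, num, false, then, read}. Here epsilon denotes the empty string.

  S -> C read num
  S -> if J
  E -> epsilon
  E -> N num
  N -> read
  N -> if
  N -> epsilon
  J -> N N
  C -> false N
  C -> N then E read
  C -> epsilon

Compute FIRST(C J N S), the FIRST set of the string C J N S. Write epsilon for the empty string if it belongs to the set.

{false, if, read, then}

FIRST(N): from N->read we get {read}; from N->if we get {if}; from N->epsilon we get {epsilon}. So FIRST(N) = {epsilon, if, read}.
FIRST(E): from E->epsilon we get {epsilon}; from E->N num we get {if, num, read}. So FIRST(E) = {epsilon, if, num, read}.
FIRST(J): from J->N N we get {epsilon, if, read}. So FIRST(J) = {epsilon, if, read}.
FIRST(C): from C->false N we get {false}; from C->N then E read we get {if, read, then}; from C->epsilon we get {epsilon}. So FIRST(C) = {epsilon, false, if, read, then}.
FIRST(S): from S->C read num we get {false, if, read, then}; from S->if J we get {if}. So FIRST(S) = {false, if, read, then}.
FIRST(C J N S): take FIRST of each symbol in turn, carrying on past any symbol whose FIRST contains epsilon; result {false, if, read, then}.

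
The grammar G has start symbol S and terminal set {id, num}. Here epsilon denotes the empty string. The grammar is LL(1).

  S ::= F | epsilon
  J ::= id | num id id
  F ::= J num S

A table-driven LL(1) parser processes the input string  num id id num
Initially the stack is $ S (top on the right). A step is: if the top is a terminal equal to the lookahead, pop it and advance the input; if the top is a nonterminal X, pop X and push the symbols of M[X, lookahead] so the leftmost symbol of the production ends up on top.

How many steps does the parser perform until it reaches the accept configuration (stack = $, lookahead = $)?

step 1: stack=$ S  input=num id id num $  — expand S ::= F
step 2: stack=$ F  input=num id id num $  — expand F ::= J num S
step 3: stack=$ S num J  input=num id id num $  — expand J ::= num id id
step 4: stack=$ S num id id num  input=num id id num $  — match num
step 5: stack=$ S num id id  input=id id num $  — match id
step 6: stack=$ S num id  input=id num $  — match id
step 7: stack=$ S num  input=num $  — match num
step 8: stack=$ S  input=$  — expand S ::= epsilon
Accept reached after 8 steps.

8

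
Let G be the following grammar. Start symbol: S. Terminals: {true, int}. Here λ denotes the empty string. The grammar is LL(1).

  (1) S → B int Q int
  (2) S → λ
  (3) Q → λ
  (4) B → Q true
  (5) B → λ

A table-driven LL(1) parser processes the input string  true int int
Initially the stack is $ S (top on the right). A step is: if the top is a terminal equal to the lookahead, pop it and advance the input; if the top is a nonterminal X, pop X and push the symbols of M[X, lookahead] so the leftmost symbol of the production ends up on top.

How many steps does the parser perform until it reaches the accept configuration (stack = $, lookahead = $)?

     Stack               Input           Action
  1  $ S                 true int int $  expand S → B int Q int
  2  $ int Q int B       true int int $  expand B → Q true
  3  $ int Q int true Q  true int int $  expand Q → λ
  4  $ int Q int true    true int int $  match true
  5  $ int Q int         int int $       match int
  6  $ int Q             int $           expand Q → λ
  7  $ int               int $           match int
Accept reached after 7 steps.

7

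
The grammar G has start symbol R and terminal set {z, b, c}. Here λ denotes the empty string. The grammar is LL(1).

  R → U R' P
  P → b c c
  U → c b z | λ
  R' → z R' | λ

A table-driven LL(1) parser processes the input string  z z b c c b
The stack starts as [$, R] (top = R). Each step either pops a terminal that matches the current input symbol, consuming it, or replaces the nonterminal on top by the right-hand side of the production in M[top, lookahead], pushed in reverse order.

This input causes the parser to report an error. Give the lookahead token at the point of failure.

b

step 1: stack=$ R  input=z z b c c b $  — expand R → U R' P
step 2: stack=$ P R' U  input=z z b c c b $  — expand U → λ
step 3: stack=$ P R'  input=z z b c c b $  — expand R' → z R'
step 4: stack=$ P R' z  input=z z b c c b $  — match z
step 5: stack=$ P R'  input=z b c c b $  — expand R' → z R'
step 6: stack=$ P R' z  input=z b c c b $  — match z
step 7: stack=$ P R'  input=b c c b $  — expand R' → λ
step 8: stack=$ P  input=b c c b $  — expand P → b c c
step 9: stack=$ c c b  input=b c c b $  — match b
step 10: stack=$ c c  input=c c b $  — match c
step 11: stack=$ c  input=c b $  — match c
step 12: stack=$  input=b $  — error: stack empty but input remains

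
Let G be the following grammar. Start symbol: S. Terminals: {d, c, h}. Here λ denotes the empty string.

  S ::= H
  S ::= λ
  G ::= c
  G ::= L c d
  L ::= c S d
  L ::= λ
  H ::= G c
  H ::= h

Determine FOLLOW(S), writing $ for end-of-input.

{$, d}

FIRST(L): from L::=c S d we get {c}; from L::=λ we get {λ}. So FIRST(L) = {λ, c}.
FIRST(G): from G::=c we get {c}; from G::=L c d we get {c}. So FIRST(G) = {c}.
FIRST(H): from H::=G c we get {c}; from H::=h we get {h}. So FIRST(H) = {c, h}.
FIRST(S): from S::=H we get {c, h}; from S::=λ we get {λ}. So FIRST(S) = {λ, c, h}.
FOLLOW(S) includes $ since S is the start symbol.
FOLLOW(S): in L::=c S d, S is followed by d with FIRST {d}. Thus FOLLOW(S) = {$, d}.
FOLLOW(G): in H::=G c, G is followed by c with FIRST {c}. Thus FOLLOW(G) = {c}.
FOLLOW(L): in G::=L c d, L is followed by c d with FIRST {c}. Thus FOLLOW(L) = {c}.
FOLLOW(H): in S::=H, the suffix after H is empty, so FOLLOW(H) ⊇ FOLLOW(S) = {$, d}. Thus FOLLOW(H) = {$, d}.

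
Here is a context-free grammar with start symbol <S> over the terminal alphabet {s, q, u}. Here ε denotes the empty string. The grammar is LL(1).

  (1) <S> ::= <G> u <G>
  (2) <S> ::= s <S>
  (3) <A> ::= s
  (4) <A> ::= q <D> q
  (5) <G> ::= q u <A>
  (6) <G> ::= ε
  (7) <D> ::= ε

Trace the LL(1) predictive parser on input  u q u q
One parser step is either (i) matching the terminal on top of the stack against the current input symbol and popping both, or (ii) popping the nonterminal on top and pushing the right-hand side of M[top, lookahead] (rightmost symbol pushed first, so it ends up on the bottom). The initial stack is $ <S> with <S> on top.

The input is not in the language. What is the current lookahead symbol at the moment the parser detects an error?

step 1: stack=$ <S>  input=u q u q $  — expand <S> ::= <G> u <G>
step 2: stack=$ <G> u <G>  input=u q u q $  — expand <G> ::= ε
step 3: stack=$ <G> u  input=u q u q $  — match u
step 4: stack=$ <G>  input=q u q $  — expand <G> ::= q u <A>
step 5: stack=$ <A> u q  input=q u q $  — match q
step 6: stack=$ <A> u  input=u q $  — match u
step 7: stack=$ <A>  input=q $  — expand <A> ::= q <D> q
step 8: stack=$ q <D> q  input=q $  — match q
step 9: stack=$ q <D>  input=$  — error: M[<D>, $] is empty

$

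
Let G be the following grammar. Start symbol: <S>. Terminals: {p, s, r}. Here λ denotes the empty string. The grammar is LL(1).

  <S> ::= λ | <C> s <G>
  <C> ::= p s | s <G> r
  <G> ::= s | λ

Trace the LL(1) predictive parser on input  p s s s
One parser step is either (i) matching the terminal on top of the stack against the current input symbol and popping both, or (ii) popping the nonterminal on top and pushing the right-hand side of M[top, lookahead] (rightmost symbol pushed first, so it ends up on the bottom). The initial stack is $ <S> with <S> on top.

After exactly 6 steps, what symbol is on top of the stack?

     Stack        Input      Action
  1  $ <S>        p s s s $  expand <S> ::= <C> s <G>
  2  $ <G> s <C>  p s s s $  expand <C> ::= p s
  3  $ <G> s s p  p s s s $  match p
  4  $ <G> s s    s s s $    match s
  5  $ <G> s      s s $      match s
  6  $ <G>        s $        expand <G> ::= s
Stack after step 6: $ s (top = s).

s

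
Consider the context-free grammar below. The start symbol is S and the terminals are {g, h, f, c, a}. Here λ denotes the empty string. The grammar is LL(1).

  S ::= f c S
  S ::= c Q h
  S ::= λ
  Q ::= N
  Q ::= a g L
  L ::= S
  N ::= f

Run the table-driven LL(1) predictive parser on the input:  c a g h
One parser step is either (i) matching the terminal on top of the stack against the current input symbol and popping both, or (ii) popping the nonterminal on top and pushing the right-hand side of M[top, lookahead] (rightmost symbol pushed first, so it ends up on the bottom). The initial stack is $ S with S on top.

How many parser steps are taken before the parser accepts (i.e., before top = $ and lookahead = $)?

     Stack      Input      Action
  1  $ S        c a g h $  expand S ::= c Q h
  2  $ h Q c    c a g h $  match c
  3  $ h Q      a g h $    expand Q ::= a g L
  4  $ h L g a  a g h $    match a
  5  $ h L g    g h $      match g
  6  $ h L      h $        expand L ::= S
  7  $ h S      h $        expand S ::= λ
  8  $ h        h $        match h
Accept reached after 8 steps.

8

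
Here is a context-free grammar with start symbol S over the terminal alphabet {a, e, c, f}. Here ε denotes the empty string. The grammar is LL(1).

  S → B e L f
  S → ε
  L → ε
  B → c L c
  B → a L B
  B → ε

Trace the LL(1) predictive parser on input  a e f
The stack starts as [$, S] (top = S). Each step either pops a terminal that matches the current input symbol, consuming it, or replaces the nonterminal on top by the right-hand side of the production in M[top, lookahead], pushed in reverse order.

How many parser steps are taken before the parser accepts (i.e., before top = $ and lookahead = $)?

step 1: stack=$ S  input=a e f $  — expand S → B e L f
step 2: stack=$ f L e B  input=a e f $  — expand B → a L B
step 3: stack=$ f L e B L a  input=a e f $  — match a
step 4: stack=$ f L e B L  input=e f $  — expand L → ε
step 5: stack=$ f L e B  input=e f $  — expand B → ε
step 6: stack=$ f L e  input=e f $  — match e
step 7: stack=$ f L  input=f $  — expand L → ε
step 8: stack=$ f  input=f $  — match f
Accept reached after 8 steps.

8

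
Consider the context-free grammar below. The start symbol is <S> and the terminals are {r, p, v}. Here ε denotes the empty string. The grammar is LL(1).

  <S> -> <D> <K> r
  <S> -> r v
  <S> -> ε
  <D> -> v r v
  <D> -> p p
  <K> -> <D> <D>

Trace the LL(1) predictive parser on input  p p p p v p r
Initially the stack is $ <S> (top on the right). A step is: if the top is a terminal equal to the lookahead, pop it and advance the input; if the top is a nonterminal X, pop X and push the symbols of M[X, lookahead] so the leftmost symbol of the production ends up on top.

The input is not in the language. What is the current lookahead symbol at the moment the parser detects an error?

p

      Stack        Input            Action
   1  $ <S>        p p p p v p r $  expand <S> -> <D> <K> r
   2  $ r <K> <D>  p p p p v p r $  expand <D> -> p p
   3  $ r <K> p p  p p p p v p r $  match p
   4  $ r <K> p    p p p v p r $    match p
   5  $ r <K>      p p v p r $      expand <K> -> <D> <D>
   6  $ r <D> <D>  p p v p r $      expand <D> -> p p
   7  $ r <D> p p  p p v p r $      match p
   8  $ r <D> p    p v p r $        match p
   9  $ r <D>      v p r $          expand <D> -> v r v
  10  $ r v r v    v p r $          match v
  11  $ r v r      p r $            error: top is terminal r but lookahead is p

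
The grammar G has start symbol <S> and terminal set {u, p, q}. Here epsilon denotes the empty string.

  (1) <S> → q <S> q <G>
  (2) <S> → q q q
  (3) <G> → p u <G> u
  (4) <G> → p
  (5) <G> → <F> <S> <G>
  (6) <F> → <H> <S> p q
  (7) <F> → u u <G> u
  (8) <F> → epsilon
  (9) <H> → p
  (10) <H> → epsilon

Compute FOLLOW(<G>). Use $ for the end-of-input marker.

FIRST(<S>) = {q}
FIRST(<H>) = {epsilon, p}
FIRST(<F>) = {epsilon, p, q, u}  (via <H> <S> p q)
FIRST(<G>) = {p, q, u}  (via <F> <S> <G>)
FOLLOW(<S>) includes $ since <S> is the start symbol.
FOLLOW(<S>): in <S>→q <S> q <G>, <S> is followed by q <G> with FIRST {q}; in <G>→<F> <S> <G>, <S> is followed by <G> with FIRST {p, q, u}; in <F>→<H> <S> p q, <S> is followed by p q with FIRST {p}. Thus FOLLOW(<S>) = {$, p, q, u}.
FOLLOW(<G>): in <S>→q <S> q <G>, the suffix after <G> is empty, so FOLLOW(<G>) ⊇ FOLLOW(<S>) = {$, p, q, u}; in <G>→p u <G> u, <G> is followed by u with FIRST {u}; in <G>→<F> <S> <G>, the suffix after <G> is empty (adds nothing new); in <F>→u u <G> u, <G> is followed by u with FIRST {u}. Thus FOLLOW(<G>) = {$, p, q, u}.
FOLLOW(<F>): in <G>→<F> <S> <G>, <F> is followed by <S> <G> with FIRST {q}. Thus FOLLOW(<F>) = {q}.
FOLLOW(<H>): in <F>→<H> <S> p q, <H> is followed by <S> p q with FIRST {q}. Thus FOLLOW(<H>) = {q}.

{$, p, q, u}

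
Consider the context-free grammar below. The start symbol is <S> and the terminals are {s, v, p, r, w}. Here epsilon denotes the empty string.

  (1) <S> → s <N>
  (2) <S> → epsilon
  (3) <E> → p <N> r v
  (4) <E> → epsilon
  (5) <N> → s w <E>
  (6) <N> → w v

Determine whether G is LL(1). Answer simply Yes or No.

FIRST(<S>) = {epsilon, s}
FIRST(<E>) = {epsilon, p}
FIRST(<N>) = {s, w}
FOLLOW(<S>) = {$}
FOLLOW(<E>) = {$, r}
FOLLOW(<N>) = {$, r}
Each cell of M receives at most one production.

Yes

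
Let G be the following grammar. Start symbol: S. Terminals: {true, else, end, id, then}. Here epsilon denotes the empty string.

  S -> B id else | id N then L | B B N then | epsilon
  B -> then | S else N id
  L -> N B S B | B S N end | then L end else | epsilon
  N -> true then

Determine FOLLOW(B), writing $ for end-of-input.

{$, else, end, id, then, true}

FIRST(N): from N->true then we get {true}. So FIRST(N) = {true}.
FIRST(S): from S->B id else we get {else, id, then}; from S->id N then L we get {id}; from S->B B N then we get {else, id, then}; from S->epsilon we get {epsilon}. So FIRST(S) = {epsilon, else, id, then}.
FIRST(B): from B->then we get {then}; from B->S else N id we get {else, id, then}. So FIRST(B) = {else, id, then}.
FIRST(L): from L->N B S B we get {true}; from L->B S N end we get {else, id, then}; from L->then L end else we get {then}; from L->epsilon we get {epsilon}. So FIRST(L) = {epsilon, else, id, then, true}.
FOLLOW(S) includes $ since S is the start symbol.
FOLLOW(S): in B->S else N id, S is followed by else N id with FIRST {else}; in L->N B S B, S is followed by B with FIRST {else, id, then}; in L->B S N end, S is followed by N end with FIRST {true}. Thus FOLLOW(S) = {$, else, id, then, true}.
FOLLOW(L): in S->id N then L, the suffix after L is empty, so FOLLOW(L) ⊇ FOLLOW(S) = {$, else, id, then, true}; in L->then L end else, L is followed by end else with FIRST {end}. Thus FOLLOW(L) = {$, else, end, id, then, true}.
FOLLOW(B): in S->B id else, B is followed by id else with FIRST {id}; in S->B B N then (occurrence 1), B is followed by B N then with FIRST {else, id, then}; in S->B B N then (occurrence 2), B is followed by N then with FIRST {true}; in L->N B S B (occurrence 1), B is followed by S B with FIRST {else, id, then}; in L->N B S B (occurrence 2), the suffix after B is empty, so FOLLOW(B) ⊇ FOLLOW(L) = {$, else, end, id, then, true}; in L->B S N end, B is followed by S N end with FIRST {else, id, then, true}. Thus FOLLOW(B) = {$, else, end, id, then, true}.
FOLLOW(N): in S->id N then L, N is followed by then L with FIRST {then}; in S->B B N then, N is followed by then with FIRST {then}; in B->S else N id, N is followed by id with FIRST {id}; in L->N B S B, N is followed by B S B with FIRST {else, id, then}; in L->B S N end, N is followed by end with FIRST {end}. Thus FOLLOW(N) = {else, end, id, then}.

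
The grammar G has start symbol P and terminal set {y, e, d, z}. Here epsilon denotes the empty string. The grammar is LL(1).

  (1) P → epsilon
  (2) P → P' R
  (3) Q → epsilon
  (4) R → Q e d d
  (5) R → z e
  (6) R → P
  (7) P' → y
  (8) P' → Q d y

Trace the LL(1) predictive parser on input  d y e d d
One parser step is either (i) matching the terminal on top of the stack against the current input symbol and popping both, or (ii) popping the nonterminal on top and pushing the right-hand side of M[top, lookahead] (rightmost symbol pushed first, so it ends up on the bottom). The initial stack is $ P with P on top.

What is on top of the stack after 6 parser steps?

     Stack      Input        Action
  1  $ P        d y e d d $  expand P → P' R
  2  $ R P'     d y e d d $  expand P' → Q d y
  3  $ R y d Q  d y e d d $  expand Q → epsilon
  4  $ R y d    d y e d d $  match d
  5  $ R y      y e d d $    match y
  6  $ R        e d d $      expand R → Q e d d
Stack after step 6: $ d d e Q (top = Q).

Q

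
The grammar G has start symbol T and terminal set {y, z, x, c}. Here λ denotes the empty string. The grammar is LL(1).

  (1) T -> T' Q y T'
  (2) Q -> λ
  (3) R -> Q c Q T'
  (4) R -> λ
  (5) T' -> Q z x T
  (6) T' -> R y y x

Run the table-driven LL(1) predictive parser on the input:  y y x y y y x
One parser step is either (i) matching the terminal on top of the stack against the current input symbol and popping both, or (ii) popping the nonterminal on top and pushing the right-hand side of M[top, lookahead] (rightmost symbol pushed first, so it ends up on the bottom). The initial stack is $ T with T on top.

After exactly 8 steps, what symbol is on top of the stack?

     Stack             Input            Action
  1  $ T               y y x y y y x $  expand T -> T' Q y T'
  2  $ T' y Q T'       y y x y y y x $  expand T' -> R y y x
  3  $ T' y Q x y y R  y y x y y y x $  expand R -> λ
  4  $ T' y Q x y y    y y x y y y x $  match y
  5  $ T' y Q x y      y x y y y x $    match y
  6  $ T' y Q x        x y y y x $      match x
  7  $ T' y Q          y y y x $        expand Q -> λ
  8  $ T' y            y y y x $        match y
Stack after step 8: $ T' (top = T').

T'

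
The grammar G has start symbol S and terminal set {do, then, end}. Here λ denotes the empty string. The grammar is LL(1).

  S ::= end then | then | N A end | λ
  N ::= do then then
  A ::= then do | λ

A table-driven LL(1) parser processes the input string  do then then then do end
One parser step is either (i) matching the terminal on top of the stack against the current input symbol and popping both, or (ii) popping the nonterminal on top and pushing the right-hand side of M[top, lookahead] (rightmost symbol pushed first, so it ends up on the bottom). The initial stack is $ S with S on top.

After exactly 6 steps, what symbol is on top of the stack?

step 1: stack=$ S  input=do then then then do end $  — expand S ::= N A end
step 2: stack=$ end A N  input=do then then then do end $  — expand N ::= do then then
step 3: stack=$ end A then then do  input=do then then then do end $  — match do
step 4: stack=$ end A then then  input=then then then do end $  — match then
step 5: stack=$ end A then  input=then then do end $  — match then
step 6: stack=$ end A  input=then do end $  — expand A ::= then do
Stack after step 6: $ end do then (top = then).

then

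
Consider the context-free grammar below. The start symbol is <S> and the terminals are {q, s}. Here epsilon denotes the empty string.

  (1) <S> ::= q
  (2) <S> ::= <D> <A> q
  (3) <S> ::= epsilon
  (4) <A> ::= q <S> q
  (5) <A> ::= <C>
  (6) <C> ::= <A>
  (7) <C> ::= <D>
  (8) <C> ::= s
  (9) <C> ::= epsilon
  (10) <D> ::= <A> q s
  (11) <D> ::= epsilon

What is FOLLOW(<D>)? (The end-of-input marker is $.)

{q, s}

FIRST(<S>): from <S>::=q we get {q}; from <S>::=<D> <A> q we get {q, s}; from <S>::=epsilon we get {epsilon}. So FIRST(<S>) = {epsilon, q, s}.
FIRST(<A>): from <A>::=q <S> q we get {q}; from <A>::=<C> we get {epsilon, q, s}. So FIRST(<A>) = {epsilon, q, s}.
FIRST(<D>): from <D>::=<A> q s we get {q, s}; from <D>::=epsilon we get {epsilon}. So FIRST(<D>) = {epsilon, q, s}.
FIRST(<C>): from <C>::=<A> we get {epsilon, q, s}; from <C>::=<D> we get {epsilon, q, s}; from <C>::=s we get {s}; from <C>::=epsilon we get {epsilon}. So FIRST(<C>) = {epsilon, q, s}.
FOLLOW(<S>) includes $ since <S> is the start symbol.
FOLLOW(<S>): in <A>::=q <S> q, <S> is followed by q with FIRST {q}. Thus FOLLOW(<S>) = {$, q}.
FOLLOW(<A>): in <S>::=<D> <A> q, <A> is followed by q with FIRST {q}; in <C>::=<A>, the suffix after <A> is empty, so FOLLOW(<A>) ⊇ FOLLOW(<C>) = {q}; in <D>::=<A> q s, <A> is followed by q s with FIRST {q}. Thus FOLLOW(<A>) = {q}.
FOLLOW(<C>): in <A>::=<C>, the suffix after <C> is empty, so FOLLOW(<C>) ⊇ FOLLOW(<A>) = {q}. Thus FOLLOW(<C>) = {q}.
FOLLOW(<D>): in <S>::=<D> <A> q, <D> is followed by <A> q with FIRST {q, s}; in <C>::=<D>, the suffix after <D> is empty, so FOLLOW(<D>) ⊇ FOLLOW(<C>) = {q}. Thus FOLLOW(<D>) = {q, s}.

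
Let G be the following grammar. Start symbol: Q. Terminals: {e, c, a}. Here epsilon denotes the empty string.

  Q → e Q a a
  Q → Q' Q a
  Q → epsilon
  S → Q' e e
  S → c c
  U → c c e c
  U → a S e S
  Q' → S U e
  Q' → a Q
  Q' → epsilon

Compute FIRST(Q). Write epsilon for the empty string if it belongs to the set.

FIRST(U) = {a, c}
FIRST(Q) = {epsilon, a, c, e}  (via Q' Q a)
FIRST(S) = {a, c, e}  (via Q' e e)
FIRST(Q') = {epsilon, a, c, e}  (via S U e)

{epsilon, a, c, e}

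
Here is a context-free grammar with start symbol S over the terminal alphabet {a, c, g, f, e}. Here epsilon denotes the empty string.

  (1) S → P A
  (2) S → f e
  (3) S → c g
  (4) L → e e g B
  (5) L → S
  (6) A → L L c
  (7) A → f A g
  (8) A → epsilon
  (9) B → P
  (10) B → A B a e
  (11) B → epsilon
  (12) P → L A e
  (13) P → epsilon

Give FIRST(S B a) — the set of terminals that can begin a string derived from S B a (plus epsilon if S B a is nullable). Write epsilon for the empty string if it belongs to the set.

{a, c, e, f}

FIRST(S): from S→P A we get {epsilon, c, e, f}; from S→f e we get {f}; from S→c g we get {c}. So FIRST(S) = {epsilon, c, e, f}.
FIRST(L): from L→e e g B we get {e}; from L→S we get {epsilon, c, e, f}. So FIRST(L) = {epsilon, c, e, f}.
FIRST(A): from A→L L c we get {c, e, f}; from A→f A g we get {f}; from A→epsilon we get {epsilon}. So FIRST(A) = {epsilon, c, e, f}.
FIRST(P): from P→L A e we get {c, e, f}; from P→epsilon we get {epsilon}. So FIRST(P) = {epsilon, c, e, f}.
FIRST(B): from B→P we get {epsilon, c, e, f}; from B→A B a e we get {a, c, e, f}; from B→epsilon we get {epsilon}. So FIRST(B) = {epsilon, a, c, e, f}.
FIRST(S B a): take FIRST of each symbol in turn, carrying on past any symbol whose FIRST contains epsilon; result {a, c, e, f}.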